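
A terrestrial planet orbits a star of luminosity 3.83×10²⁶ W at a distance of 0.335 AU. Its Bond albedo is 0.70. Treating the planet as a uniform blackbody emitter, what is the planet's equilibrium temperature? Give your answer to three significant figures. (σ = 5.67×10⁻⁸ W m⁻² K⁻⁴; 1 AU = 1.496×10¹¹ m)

d = 0.335 AU = 5.01×10¹⁰ m.
Flux: S = L/(4πd²) = 3.83×10²⁶/(4π×(5.01×10¹⁰)²) = 1.21×10⁴ W m⁻².
Energy balance: absorbed = emitted ⇒ πR²·S(1−A) = 4πR²·σT_eq⁴, so T_eq⁴ = S(1−A)/(4σ).
T_eq = [1.21×10⁴ × 0.30 / (4 × 5.67×10⁻⁸)]^(1/4) = (1.61×10¹⁰)^(1/4) = 356 K.

T_eq ≈ 356 K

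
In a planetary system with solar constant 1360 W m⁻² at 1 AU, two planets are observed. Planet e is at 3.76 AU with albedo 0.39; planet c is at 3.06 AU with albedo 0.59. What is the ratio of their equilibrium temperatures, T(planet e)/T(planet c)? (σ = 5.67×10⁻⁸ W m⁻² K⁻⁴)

T₁/T₂ ≈ 0.996

T_eq = [S₀(1−A)/(4σd²)]^(1/4), so T ∝ (1−A)^(1/4) / √d.
T₁ = [1360×0.61/(4×5.67×10⁻⁸×3.76²)]^(1/4) = 126.83 K.
T₂ = [1360×0.41/(4×5.67×10⁻⁸×3.06²)]^(1/4) = 127.29 K.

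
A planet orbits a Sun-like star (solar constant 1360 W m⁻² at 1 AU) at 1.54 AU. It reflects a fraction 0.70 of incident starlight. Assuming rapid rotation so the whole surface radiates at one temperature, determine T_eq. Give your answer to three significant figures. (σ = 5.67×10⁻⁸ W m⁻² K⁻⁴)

Flux at 1.54 AU: S = 1360/1.54² = 573 W m⁻².
Energy balance: absorbed = emitted ⇒ πR²·S(1−A) = 4πR²·σT_eq⁴, so T_eq⁴ = S(1−A)/(4σ).
T_eq = [573 × 0.30 / (4 × 5.67×10⁻⁸)]^(1/4) = (7.59×10⁸)^(1/4) = 166 K.

T_eq ≈ 166 K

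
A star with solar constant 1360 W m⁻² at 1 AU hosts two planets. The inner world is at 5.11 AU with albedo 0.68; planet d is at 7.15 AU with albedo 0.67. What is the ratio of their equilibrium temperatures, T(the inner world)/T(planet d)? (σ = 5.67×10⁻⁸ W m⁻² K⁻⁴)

T₁/T₂ ≈ 1.174

T_eq = [S₀(1−A)/(4σd²)]^(1/4), so T ∝ (1−A)^(1/4) / √d.
T₁ = [1360×0.32/(4×5.67×10⁻⁸×5.11²)]^(1/4) = 92.59 K.
T₂ = [1360×0.33/(4×5.67×10⁻⁸×7.15²)]^(1/4) = 78.88 K.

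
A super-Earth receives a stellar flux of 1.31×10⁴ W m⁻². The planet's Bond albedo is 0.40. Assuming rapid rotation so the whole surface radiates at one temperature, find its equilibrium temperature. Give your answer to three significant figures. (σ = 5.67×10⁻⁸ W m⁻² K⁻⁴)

Energy balance: absorbed = emitted ⇒ πR²·S(1−A) = 4πR²·σT_eq⁴, so T_eq⁴ = S(1−A)/(4σ).
T_eq = [1.31×10⁴ × 0.60 / (4 × 5.67×10⁻⁸)]^(1/4) = (3.47×10¹⁰)^(1/4) = 431 K.

T_eq ≈ 431 K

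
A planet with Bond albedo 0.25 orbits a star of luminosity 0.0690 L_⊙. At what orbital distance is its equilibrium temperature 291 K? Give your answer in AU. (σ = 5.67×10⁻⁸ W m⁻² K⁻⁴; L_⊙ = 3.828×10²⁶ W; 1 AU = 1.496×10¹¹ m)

d ≈ 0.208 AU

L = 0.0690 × 3.828×10²⁶ = 2.64×10²⁵ W.
From T_eq⁴ = L(1−A)/(16πσd²): d = √[L(1−A)/(16πσT_eq⁴)].
d = √[2.64×10²⁵ × 0.75 / (16π × 5.67×10⁻⁸ × (291)⁴)] = 3.11×10¹⁰ m = 0.208 AU.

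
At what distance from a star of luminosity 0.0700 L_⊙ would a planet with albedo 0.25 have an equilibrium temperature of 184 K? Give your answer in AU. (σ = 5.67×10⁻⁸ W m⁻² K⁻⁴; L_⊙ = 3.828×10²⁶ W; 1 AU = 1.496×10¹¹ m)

L = 0.0700 × 3.828×10²⁶ = 2.68×10²⁵ W.
From T_eq⁴ = L(1−A)/(16πσd²): d = √[L(1−A)/(16πσT_eq⁴)].
d = √[2.68×10²⁵ × 0.75 / (16π × 5.67×10⁻⁸ × (184)⁴)] = 7.84×10¹⁰ m = 0.524 AU.

d ≈ 0.524 AU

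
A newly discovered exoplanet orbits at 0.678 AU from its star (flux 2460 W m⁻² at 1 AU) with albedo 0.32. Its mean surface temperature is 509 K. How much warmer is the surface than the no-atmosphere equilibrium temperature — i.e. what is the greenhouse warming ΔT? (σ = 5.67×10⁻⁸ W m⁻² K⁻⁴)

ΔT ≈ 153.1 K

S = 2460/0.678² = 5352 W m⁻².
T_eq = [S(1−A)/(4σ)]^(1/4) = [5352×0.68/(4×5.67×10⁻⁸)]^(1/4) = 355.9 K.
ΔT = T_surf − T_eq = 509 − 355.9.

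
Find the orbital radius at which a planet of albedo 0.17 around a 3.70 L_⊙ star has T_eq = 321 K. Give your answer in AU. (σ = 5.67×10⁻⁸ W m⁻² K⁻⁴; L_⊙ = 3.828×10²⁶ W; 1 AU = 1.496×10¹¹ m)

L = 3.70 × 3.828×10²⁶ = 1.42×10²⁷ W.
From T_eq⁴ = L(1−A)/(16πσd²): d = √[L(1−A)/(16πσT_eq⁴)].
d = √[1.42×10²⁷ × 0.83 / (16π × 5.67×10⁻⁸ × (321)⁴)] = 1.97×10¹¹ m = 1.32 AU.

d ≈ 1.32 AU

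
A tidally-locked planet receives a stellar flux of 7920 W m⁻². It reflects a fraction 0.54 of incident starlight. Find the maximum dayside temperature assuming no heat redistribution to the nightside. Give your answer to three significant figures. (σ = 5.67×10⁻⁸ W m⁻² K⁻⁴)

With no redistribution each surface element balances locally: S(1−A) = σT⁴.
T = [7920 × 0.46 / 5.67×10⁻⁸]^(1/4) = (6.43×10¹⁰)^(1/4) = 503 K.

T_ss ≈ 503 K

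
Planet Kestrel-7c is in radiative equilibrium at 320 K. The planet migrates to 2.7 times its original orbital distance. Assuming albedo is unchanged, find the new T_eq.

T_eq ≈ 195 K

T_eq ∝ L^(1/4) · d^(−1/2).
T′ = 320 / 2.7^(1/2) = 195 K.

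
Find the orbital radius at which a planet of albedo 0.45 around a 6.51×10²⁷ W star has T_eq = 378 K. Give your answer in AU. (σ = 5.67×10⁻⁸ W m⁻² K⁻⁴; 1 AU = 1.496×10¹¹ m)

d ≈ 1.66 AU

From T_eq⁴ = L(1−A)/(16πσd²): d = √[L(1−A)/(16πσT_eq⁴)].
d = √[6.51×10²⁷ × 0.55 / (16π × 5.67×10⁻⁸ × (378)⁴)] = 2.48×10¹¹ m = 1.66 AU.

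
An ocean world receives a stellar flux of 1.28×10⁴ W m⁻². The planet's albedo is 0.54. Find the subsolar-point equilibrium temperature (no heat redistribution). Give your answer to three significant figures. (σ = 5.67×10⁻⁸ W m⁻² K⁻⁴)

At the subsolar point the surface absorbs S(1−A) and emits σT⁴ per unit area — no factor of 4, since only the local patch is in balance.
T = [1.28×10⁴ × 0.46 / 5.67×10⁻⁸]^(1/4) = (1.04×10¹¹)^(1/4) = 568 K.

T_ss ≈ 568 K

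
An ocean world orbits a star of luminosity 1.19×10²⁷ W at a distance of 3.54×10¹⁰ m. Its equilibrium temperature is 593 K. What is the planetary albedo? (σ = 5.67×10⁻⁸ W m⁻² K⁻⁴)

Flux: S = L/(4πd²) = 1.19×10²⁷/(4π×(3.54×10¹⁰)²) = 7.56×10⁴ W m⁻².
From T_eq⁴ = S(1−A)/(4σ): 1−A = 4σT_eq⁴/S.
1−A = 4 × 5.67×10⁻⁸ × (593)⁴ / 7.56×10⁴ = 0.371.

A ≈ 0.63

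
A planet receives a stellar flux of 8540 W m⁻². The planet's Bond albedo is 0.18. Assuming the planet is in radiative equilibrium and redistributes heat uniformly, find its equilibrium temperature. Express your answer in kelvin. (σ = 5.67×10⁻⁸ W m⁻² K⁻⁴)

Energy balance: absorbed = emitted ⇒ πR²·S(1−A) = 4πR²·σT_eq⁴, so T_eq⁴ = S(1−A)/(4σ).
T_eq = [8540 × 0.82 / (4 × 5.67×10⁻⁸)]^(1/4) = (3.09×10¹⁰)^(1/4) = 419 K.

T_eq ≈ 419 K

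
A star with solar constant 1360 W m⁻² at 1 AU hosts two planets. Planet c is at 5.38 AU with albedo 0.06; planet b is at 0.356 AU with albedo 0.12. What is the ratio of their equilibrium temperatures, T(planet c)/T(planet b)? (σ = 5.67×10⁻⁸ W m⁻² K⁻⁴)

T₁/T₂ ≈ 0.262

T_eq = [S₀(1−A)/(4σd²)]^(1/4), so T ∝ (1−A)^(1/4) / √d.
T₁ = [1360×0.94/(4×5.67×10⁻⁸×5.38²)]^(1/4) = 118.13 K.
T₂ = [1360×0.88/(4×5.67×10⁻⁸×0.356²)]^(1/4) = 451.72 K.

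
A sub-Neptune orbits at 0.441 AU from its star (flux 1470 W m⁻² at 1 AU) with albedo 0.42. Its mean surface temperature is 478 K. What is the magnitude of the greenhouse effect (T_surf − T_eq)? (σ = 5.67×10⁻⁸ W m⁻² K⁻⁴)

ΔT ≈ 105.1 K

S = 1470/0.441² = 7559 W m⁻².
T_eq = [S(1−A)/(4σ)]^(1/4) = [7559×0.58/(4×5.67×10⁻⁸)]^(1/4) = 372.9 K.
ΔT = T_surf − T_eq = 478 − 372.9.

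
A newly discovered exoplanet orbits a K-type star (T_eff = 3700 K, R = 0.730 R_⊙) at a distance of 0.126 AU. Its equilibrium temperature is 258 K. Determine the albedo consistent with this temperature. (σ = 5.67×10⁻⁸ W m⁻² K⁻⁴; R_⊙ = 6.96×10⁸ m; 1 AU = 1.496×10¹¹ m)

R_⋆ = 0.730 × 6.96×10⁸ = 5.08×10⁸ m.
d = 0.126 AU = 1.88×10¹⁰ m.
L = 4πR_⋆²σT_⋆⁴ = 4π(5.08×10⁸)² × 5.67×10⁻⁸ × (3700)⁴ = 3.45×10²⁵ W.
S = L/(4πd²) = 7720 W m⁻².
From T_eq⁴ = S(1−A)/(4σ): 1−A = 4σT_eq⁴/S.
1−A = 4 × 5.67×10⁻⁸ × (258)⁴ / 7720 = 0.130.

A ≈ 0.87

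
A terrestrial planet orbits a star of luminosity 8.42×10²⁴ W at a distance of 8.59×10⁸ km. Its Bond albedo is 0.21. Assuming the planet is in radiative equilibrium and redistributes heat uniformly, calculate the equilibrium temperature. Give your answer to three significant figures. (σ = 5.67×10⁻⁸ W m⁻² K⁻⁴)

d = 8.59×10⁸ km = 8.59×10¹¹ m.
Flux: S = L/(4πd²) = 8.42×10²⁴/(4π×(8.59×10¹¹)²) = 0.908 W m⁻².
Energy balance: absorbed = emitted ⇒ πR²·S(1−A) = 4πR²·σT_eq⁴, so T_eq⁴ = S(1−A)/(4σ).
T_eq = [0.908 × 0.79 / (4 × 5.67×10⁻⁸)]^(1/4) = (3.16×10⁶)^(1/4) = 42.2 K.

T_eq ≈ 42.2 K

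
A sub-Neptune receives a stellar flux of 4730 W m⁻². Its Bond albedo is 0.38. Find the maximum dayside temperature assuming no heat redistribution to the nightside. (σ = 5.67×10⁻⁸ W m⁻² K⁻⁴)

T_ss ≈ 477 K

With no redistribution each surface element balances locally: S(1−A) = σT⁴.
T = [4730 × 0.62 / 5.67×10⁻⁸]^(1/4) = (5.17×10¹⁰)^(1/4) = 477 K.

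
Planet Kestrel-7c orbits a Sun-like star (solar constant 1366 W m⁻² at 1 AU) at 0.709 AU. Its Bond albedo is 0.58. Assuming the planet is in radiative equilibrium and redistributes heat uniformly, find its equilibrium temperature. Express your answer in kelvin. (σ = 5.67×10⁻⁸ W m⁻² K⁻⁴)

T_eq ≈ 266 K

Flux at 0.709 AU: S = 1366/0.709² = 2720 W m⁻².
Energy balance: absorbed = emitted ⇒ πR²·S(1−A) = 4πR²·σT_eq⁴, so T_eq⁴ = S(1−A)/(4σ).
T_eq = [2720 × 0.42 / (4 × 5.67×10⁻⁸)]^(1/4) = (5.03×10⁹)^(1/4) = 266 K.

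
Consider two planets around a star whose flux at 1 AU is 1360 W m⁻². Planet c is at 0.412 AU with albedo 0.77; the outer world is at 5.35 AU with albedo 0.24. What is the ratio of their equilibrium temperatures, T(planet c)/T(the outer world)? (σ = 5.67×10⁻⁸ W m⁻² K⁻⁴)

T_eq = [S₀(1−A)/(4σd²)]^(1/4), so T ∝ (1−A)^(1/4) / √d.
T₁ = [1360×0.23/(4×5.67×10⁻⁸×0.412²)]^(1/4) = 300.23 K.
T₂ = [1360×0.76/(4×5.67×10⁻⁸×5.35²)]^(1/4) = 112.33 K.

T₁/T₂ ≈ 2.673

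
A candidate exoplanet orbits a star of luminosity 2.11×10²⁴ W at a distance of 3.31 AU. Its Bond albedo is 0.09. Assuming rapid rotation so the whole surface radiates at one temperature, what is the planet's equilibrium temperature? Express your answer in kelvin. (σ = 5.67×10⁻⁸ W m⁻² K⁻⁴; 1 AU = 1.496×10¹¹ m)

T_eq ≈ 40.7 K

d = 3.31 AU = 4.95×10¹¹ m.
Flux: S = L/(4πd²) = 2.11×10²⁴/(4π×(4.95×10¹¹)²) = 0.685 W m⁻².
Energy balance: absorbed = emitted ⇒ πR²·S(1−A) = 4πR²·σT_eq⁴, so T_eq⁴ = S(1−A)/(4σ).
T_eq = [0.685 × 0.91 / (4 × 5.67×10⁻⁸)]^(1/4) = (2.75×10⁶)^(1/4) = 40.7 K.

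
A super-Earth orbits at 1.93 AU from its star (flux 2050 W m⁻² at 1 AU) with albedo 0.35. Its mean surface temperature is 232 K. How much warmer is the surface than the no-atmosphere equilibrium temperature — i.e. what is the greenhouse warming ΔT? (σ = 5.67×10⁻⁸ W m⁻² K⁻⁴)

ΔT ≈ 32.7 K

S = 2050/1.93² = 550.4 W m⁻².
T_eq = [S(1−A)/(4σ)]^(1/4) = [550.4×0.65/(4×5.67×10⁻⁸)]^(1/4) = 199.3 K.
ΔT = T_surf − T_eq = 232 − 199.3.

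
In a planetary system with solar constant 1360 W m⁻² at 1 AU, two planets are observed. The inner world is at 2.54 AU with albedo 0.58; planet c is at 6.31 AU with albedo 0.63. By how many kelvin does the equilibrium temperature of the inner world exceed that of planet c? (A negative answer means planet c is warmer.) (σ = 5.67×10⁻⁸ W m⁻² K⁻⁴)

ΔT ≈ 54.2 K

T_eq = [S₀(1−A)/(4σd²)]^(1/4), so T ∝ (1−A)^(1/4) / √d.
T₁ = [1360×0.42/(4×5.67×10⁻⁸×2.54²)]^(1/4) = 140.56 K.
T₂ = [1360×0.37/(4×5.67×10⁻⁸×6.31²)]^(1/4) = 86.40 K.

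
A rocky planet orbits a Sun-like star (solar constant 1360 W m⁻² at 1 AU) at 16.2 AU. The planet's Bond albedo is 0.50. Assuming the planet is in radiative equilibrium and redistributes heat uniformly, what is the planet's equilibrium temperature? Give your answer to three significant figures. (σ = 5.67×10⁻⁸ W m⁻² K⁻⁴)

T_eq ≈ 58.1 K

Flux at 16.2 AU: S = 1360/16.2² = 5.18 W m⁻².
Energy balance: absorbed = emitted ⇒ πR²·S(1−A) = 4πR²·σT_eq⁴, so T_eq⁴ = S(1−A)/(4σ).
T_eq = [5.18 × 0.50 / (4 × 5.67×10⁻⁸)]^(1/4) = (1.14×10⁷)^(1/4) = 58.1 K.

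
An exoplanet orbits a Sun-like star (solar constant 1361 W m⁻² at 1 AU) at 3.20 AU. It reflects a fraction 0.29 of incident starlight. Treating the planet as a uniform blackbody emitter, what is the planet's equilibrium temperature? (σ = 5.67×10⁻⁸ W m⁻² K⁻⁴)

T_eq ≈ 143 K

Flux at 3.20 AU: S = 1361/3.20² = 133 W m⁻².
Energy balance: absorbed = emitted ⇒ πR²·S(1−A) = 4πR²·σT_eq⁴, so T_eq⁴ = S(1−A)/(4σ).
T_eq = [133 × 0.71 / (4 × 5.67×10⁻⁸)]^(1/4) = (4.16×10⁸)^(1/4) = 143 K.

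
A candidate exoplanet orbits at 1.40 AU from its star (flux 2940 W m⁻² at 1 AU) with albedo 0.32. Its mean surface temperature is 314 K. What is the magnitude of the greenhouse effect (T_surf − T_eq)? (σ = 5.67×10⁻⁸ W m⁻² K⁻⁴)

S = 2940/1.40² = 1500 W m⁻².
T_eq = [S(1−A)/(4σ)]^(1/4) = [1500×0.68/(4×5.67×10⁻⁸)]^(1/4) = 259.0 K.
ΔT = T_surf − T_eq = 314 − 259.0.

ΔT ≈ 55.0 K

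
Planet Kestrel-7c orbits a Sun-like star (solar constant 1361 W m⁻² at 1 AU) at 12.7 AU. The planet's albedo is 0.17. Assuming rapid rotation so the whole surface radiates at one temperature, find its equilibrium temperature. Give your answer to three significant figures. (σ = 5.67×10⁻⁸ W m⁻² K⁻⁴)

Flux at 12.7 AU: S = 1361/12.7² = 8.44 W m⁻².
Energy balance: absorbed = emitted ⇒ πR²·S(1−A) = 4πR²·σT_eq⁴, so T_eq⁴ = S(1−A)/(4σ).
T_eq = [8.44 × 0.83 / (4 × 5.67×10⁻⁸)]^(1/4) = (3.09×10⁷)^(1/4) = 74.5 K.

T_eq ≈ 74.5 K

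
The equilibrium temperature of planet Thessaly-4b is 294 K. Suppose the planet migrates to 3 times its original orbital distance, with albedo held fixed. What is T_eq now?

T_eq ≈ 170 K

T_eq ∝ L^(1/4) · d^(−1/2).
T′ = 294 / 3^(1/2) = 170 K.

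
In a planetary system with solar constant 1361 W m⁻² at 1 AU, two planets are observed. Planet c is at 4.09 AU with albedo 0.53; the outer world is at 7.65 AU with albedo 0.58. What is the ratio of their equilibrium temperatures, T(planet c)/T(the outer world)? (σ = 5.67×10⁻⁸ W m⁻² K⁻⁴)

T₁/T₂ ≈ 1.407

T_eq = [S₀(1−A)/(4σd²)]^(1/4), so T ∝ (1−A)^(1/4) / √d.
T₁ = [1361×0.47/(4×5.67×10⁻⁸×4.09²)]^(1/4) = 113.95 K.
T₂ = [1361×0.42/(4×5.67×10⁻⁸×7.65²)]^(1/4) = 81.01 K.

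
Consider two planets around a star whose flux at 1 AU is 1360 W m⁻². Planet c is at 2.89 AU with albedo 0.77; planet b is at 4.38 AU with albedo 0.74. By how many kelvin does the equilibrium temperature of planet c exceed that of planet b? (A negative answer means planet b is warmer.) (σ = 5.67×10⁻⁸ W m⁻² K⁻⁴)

ΔT ≈ 18.4 K

T_eq = [S₀(1−A)/(4σd²)]^(1/4), so T ∝ (1−A)^(1/4) / √d.
T₁ = [1360×0.23/(4×5.67×10⁻⁸×2.89²)]^(1/4) = 113.36 K.
T₂ = [1360×0.26/(4×5.67×10⁻⁸×4.38²)]^(1/4) = 94.95 K.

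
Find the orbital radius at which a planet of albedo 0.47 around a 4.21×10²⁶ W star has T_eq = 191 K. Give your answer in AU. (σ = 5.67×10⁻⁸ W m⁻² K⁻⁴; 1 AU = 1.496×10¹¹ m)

From T_eq⁴ = L(1−A)/(16πσd²): d = √[L(1−A)/(16πσT_eq⁴)].
d = √[4.21×10²⁶ × 0.53 / (16π × 5.67×10⁻⁸ × (191)⁴)] = 2.43×10¹¹ m = 1.62 AU.

d ≈ 1.62 AU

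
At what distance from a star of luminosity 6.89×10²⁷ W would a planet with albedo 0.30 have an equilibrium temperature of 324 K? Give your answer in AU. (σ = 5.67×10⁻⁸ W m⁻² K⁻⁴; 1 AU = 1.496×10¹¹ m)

d ≈ 2.62 AU

From T_eq⁴ = L(1−A)/(16πσd²): d = √[L(1−A)/(16πσT_eq⁴)].
d = √[6.89×10²⁷ × 0.70 / (16π × 5.67×10⁻⁸ × (324)⁴)] = 3.92×10¹¹ m = 2.62 AU.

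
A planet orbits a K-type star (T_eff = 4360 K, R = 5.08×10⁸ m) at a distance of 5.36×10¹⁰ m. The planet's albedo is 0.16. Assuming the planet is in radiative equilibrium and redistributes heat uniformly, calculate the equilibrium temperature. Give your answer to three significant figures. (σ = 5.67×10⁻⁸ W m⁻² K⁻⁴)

T_eq ≈ 287 K

L = 4πR_⋆²σT_⋆⁴ = 4π(5.08×10⁸)² × 5.67×10⁻⁸ × (4360)⁴ = 6.64×10²⁵ W.
S = L/(4πd²) = 1840 W m⁻².
Energy balance: absorbed = emitted ⇒ πR²·S(1−A) = 4πR²·σT_eq⁴, so T_eq⁴ = S(1−A)/(4σ).
T_eq = [1840 × 0.84 / (4 × 5.67×10⁻⁸)]^(1/4) = (6.82×10⁹)^(1/4) = 287 K.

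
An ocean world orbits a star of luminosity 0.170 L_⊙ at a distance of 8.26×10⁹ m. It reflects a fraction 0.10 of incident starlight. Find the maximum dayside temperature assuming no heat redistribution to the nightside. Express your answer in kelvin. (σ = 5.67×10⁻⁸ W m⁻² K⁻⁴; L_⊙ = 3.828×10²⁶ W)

L = 0.170 × 3.828×10²⁶ = 6.51×10²⁵ W.
Flux: S = L/(4πd²) = 6.51×10²⁵/(4π×(8.26×10⁹)²) = 7.59×10⁴ W m⁻².
With no redistribution each surface element balances locally: S(1−A) = σT⁴.
T = [7.59×10⁴ × 0.90 / 5.67×10⁻⁸]^(1/4) = (1.20×10¹²)^(1/4) = 1050 K.

T_ss ≈ 1050 K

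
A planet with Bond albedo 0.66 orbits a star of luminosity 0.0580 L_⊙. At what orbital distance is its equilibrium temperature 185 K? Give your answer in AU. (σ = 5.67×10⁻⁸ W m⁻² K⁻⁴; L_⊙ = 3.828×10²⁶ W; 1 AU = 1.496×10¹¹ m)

d ≈ 0.318 AU

L = 0.0580 × 3.828×10²⁶ = 2.22×10²⁵ W.
From T_eq⁴ = L(1−A)/(16πσd²): d = √[L(1−A)/(16πσT_eq⁴)].
d = √[2.22×10²⁵ × 0.34 / (16π × 5.67×10⁻⁸ × (185)⁴)] = 4.76×10¹⁰ m = 0.318 AU.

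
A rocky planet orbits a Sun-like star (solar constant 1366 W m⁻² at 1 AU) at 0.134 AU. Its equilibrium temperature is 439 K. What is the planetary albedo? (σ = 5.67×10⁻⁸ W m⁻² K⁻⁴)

A ≈ 0.89

Flux at 0.134 AU: S = 1366/0.134² = 7.61×10⁴ W m⁻².
From T_eq⁴ = S(1−A)/(4σ): 1−A = 4σT_eq⁴/S.
1−A = 4 × 5.67×10⁻⁸ × (439)⁴ / 7.61×10⁴ = 0.111.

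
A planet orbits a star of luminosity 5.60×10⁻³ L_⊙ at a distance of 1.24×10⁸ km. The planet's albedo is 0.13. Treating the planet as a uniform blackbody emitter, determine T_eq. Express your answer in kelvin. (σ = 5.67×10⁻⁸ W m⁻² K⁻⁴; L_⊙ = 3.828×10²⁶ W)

T_eq ≈ 80.8 K

d = 1.24×10⁸ km = 1.24×10¹¹ m.
L = 5.60×10⁻³ × 3.828×10²⁶ = 2.14×10²⁴ W.
Flux: S = L/(4πd²) = 2.14×10²⁴/(4π×(1.24×10¹¹)²) = 11.1 W m⁻².
Energy balance: absorbed = emitted ⇒ πR²·S(1−A) = 4πR²·σT_eq⁴, so T_eq⁴ = S(1−A)/(4σ).
T_eq = [11.1 × 0.87 / (4 × 5.67×10⁻⁸)]^(1/4) = (4.26×10⁷)^(1/4) = 80.8 K.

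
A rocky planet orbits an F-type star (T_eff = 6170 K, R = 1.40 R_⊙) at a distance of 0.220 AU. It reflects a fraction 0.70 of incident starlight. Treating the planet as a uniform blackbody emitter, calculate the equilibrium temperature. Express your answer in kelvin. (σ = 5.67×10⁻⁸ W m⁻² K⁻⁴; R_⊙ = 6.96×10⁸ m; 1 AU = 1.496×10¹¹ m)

R_⋆ = 1.40 × 6.96×10⁸ = 9.74×10⁸ m.
d = 0.220 AU = 3.29×10¹⁰ m.
L = 4πR_⋆²σT_⋆⁴ = 4π(9.74×10⁸)² × 5.67×10⁻⁸ × (6170)⁴ = 9.80×10²⁶ W.
S = L/(4πd²) = 7.20×10⁴ W m⁻².
Energy balance: absorbed = emitted ⇒ πR²·S(1−A) = 4πR²·σT_eq⁴, so T_eq⁴ = S(1−A)/(4σ).
T_eq = [7.20×10⁴ × 0.30 / (4 × 5.67×10⁻⁸)]^(1/4) = (9.53×10¹⁰)^(1/4) = 556 K.

T_eq ≈ 556 K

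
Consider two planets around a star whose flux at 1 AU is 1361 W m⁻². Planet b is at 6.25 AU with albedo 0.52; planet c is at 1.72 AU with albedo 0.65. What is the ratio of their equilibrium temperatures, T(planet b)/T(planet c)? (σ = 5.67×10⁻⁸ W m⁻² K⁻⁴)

T₁/T₂ ≈ 0.568

T_eq = [S₀(1−A)/(4σd²)]^(1/4), so T ∝ (1−A)^(1/4) / √d.
T₁ = [1361×0.48/(4×5.67×10⁻⁸×6.25²)]^(1/4) = 92.67 K.
T₂ = [1361×0.35/(4×5.67×10⁻⁸×1.72²)]^(1/4) = 163.23 K.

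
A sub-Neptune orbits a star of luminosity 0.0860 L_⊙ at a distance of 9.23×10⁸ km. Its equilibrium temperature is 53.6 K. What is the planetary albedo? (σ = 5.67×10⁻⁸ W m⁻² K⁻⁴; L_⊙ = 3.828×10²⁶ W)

A ≈ 0.39

d = 9.23×10⁸ km = 9.23×10¹¹ m.
L = 0.0860 × 3.828×10²⁶ = 3.29×10²⁵ W.
Flux: S = L/(4πd²) = 3.29×10²⁵/(4π×(9.23×10¹¹)²) = 3.08 W m⁻².
From T_eq⁴ = S(1−A)/(4σ): 1−A = 4σT_eq⁴/S.
1−A = 4 × 5.67×10⁻⁸ × (53.6)⁴ / 3.08 = 0.609.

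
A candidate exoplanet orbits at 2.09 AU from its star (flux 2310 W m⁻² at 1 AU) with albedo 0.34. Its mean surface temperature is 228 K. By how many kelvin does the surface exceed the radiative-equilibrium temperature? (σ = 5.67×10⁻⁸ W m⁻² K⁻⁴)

S = 2310/2.09² = 528.8 W m⁻².
T_eq = [S(1−A)/(4σ)]^(1/4) = [528.8×0.66/(4×5.67×10⁻⁸)]^(1/4) = 198.1 K.
ΔT = T_surf − T_eq = 228 − 198.1.

ΔT ≈ 29.9 K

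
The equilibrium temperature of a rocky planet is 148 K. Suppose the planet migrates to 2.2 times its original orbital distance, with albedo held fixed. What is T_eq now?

T_eq ≈ 99.8 K

T_eq ∝ L^(1/4) · d^(−1/2).
T′ = 148 / 2.2^(1/2) = 99.8 K.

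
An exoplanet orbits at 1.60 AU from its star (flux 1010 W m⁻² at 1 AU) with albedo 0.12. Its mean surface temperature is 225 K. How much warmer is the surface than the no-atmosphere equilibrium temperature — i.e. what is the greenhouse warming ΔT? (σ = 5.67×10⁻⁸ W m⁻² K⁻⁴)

S = 1010/1.60² = 394.5 W m⁻².
T_eq = [S(1−A)/(4σ)]^(1/4) = [394.5×0.88/(4×5.67×10⁻⁸)]^(1/4) = 197.8 K.
ΔT = T_surf − T_eq = 225 − 197.8.

ΔT ≈ 27.2 K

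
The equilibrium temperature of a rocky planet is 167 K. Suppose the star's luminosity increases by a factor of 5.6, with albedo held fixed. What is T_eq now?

T_eq ∝ L^(1/4) · d^(−1/2).
T′ = 167 × 5.6^(1/4) = 257 K.

T_eq ≈ 257 K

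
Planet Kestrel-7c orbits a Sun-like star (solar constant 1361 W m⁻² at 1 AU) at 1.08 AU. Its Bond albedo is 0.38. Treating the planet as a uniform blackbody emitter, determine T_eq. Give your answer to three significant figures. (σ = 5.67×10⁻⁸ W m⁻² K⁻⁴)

T_eq ≈ 238 K

Flux at 1.08 AU: S = 1361/1.08² = 1170 W m⁻².
Energy balance: absorbed = emitted ⇒ πR²·S(1−A) = 4πR²·σT_eq⁴, so T_eq⁴ = S(1−A)/(4σ).
T_eq = [1170 × 0.62 / (4 × 5.67×10⁻⁸)]^(1/4) = (3.19×10⁹)^(1/4) = 238 K.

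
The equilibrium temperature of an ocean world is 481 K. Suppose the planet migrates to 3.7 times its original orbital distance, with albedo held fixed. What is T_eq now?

T_eq ≈ 250 K

T_eq ∝ L^(1/4) · d^(−1/2).
T′ = 481 / 3.7^(1/2) = 250 K.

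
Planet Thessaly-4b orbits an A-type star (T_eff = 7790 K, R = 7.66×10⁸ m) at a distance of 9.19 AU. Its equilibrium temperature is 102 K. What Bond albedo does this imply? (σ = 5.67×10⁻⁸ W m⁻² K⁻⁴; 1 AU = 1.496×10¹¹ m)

d = 9.19 AU = 1.37×10¹² m.
L = 4πR_⋆²σT_⋆⁴ = 4π(7.66×10⁸)² × 5.67×10⁻⁸ × (7790)⁴ = 1.54×10²⁷ W.
S = L/(4πd²) = 64.8 W m⁻².
From T_eq⁴ = S(1−A)/(4σ): 1−A = 4σT_eq⁴/S.
1−A = 4 × 5.67×10⁻⁸ × (102)⁴ / 64.8 = 0.379.

A ≈ 0.62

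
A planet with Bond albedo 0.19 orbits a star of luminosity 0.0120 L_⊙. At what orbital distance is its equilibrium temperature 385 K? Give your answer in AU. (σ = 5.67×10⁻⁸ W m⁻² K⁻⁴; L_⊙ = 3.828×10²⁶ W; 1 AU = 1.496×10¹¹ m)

L = 0.0120 × 3.828×10²⁶ = 4.59×10²⁴ W.
From T_eq⁴ = L(1−A)/(16πσd²): d = √[L(1−A)/(16πσT_eq⁴)].
d = √[4.59×10²⁴ × 0.81 / (16π × 5.67×10⁻⁸ × (385)⁴)] = 7.71×10⁹ m = 0.0515 AU.

d ≈ 0.0515 AU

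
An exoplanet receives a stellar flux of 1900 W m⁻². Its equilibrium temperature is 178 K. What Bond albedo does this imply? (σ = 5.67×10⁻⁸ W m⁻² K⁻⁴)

A ≈ 0.88

From T_eq⁴ = S(1−A)/(4σ): 1−A = 4σT_eq⁴/S.
1−A = 4 × 5.67×10⁻⁸ × (178)⁴ / 1900 = 0.120.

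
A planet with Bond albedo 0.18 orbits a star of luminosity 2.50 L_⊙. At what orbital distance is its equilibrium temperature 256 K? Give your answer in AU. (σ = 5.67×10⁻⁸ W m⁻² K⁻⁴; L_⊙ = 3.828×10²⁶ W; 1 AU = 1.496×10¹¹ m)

L = 2.50 × 3.828×10²⁶ = 9.57×10²⁶ W.
From T_eq⁴ = L(1−A)/(16πσd²): d = √[L(1−A)/(16πσT_eq⁴)].
d = √[9.57×10²⁶ × 0.82 / (16π × 5.67×10⁻⁸ × (256)⁴)] = 2.53×10¹¹ m = 1.69 AU.

d ≈ 1.69 AU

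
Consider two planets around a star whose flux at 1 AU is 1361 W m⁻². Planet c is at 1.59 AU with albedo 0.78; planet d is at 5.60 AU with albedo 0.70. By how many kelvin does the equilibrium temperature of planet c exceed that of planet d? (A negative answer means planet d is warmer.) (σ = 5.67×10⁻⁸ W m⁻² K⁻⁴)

ΔT ≈ 64.1 K

T_eq = [S₀(1−A)/(4σd²)]^(1/4), so T ∝ (1−A)^(1/4) / √d.
T₁ = [1361×0.22/(4×5.67×10⁻⁸×1.59²)]^(1/4) = 151.17 K.
T₂ = [1361×0.30/(4×5.67×10⁻⁸×5.60²)]^(1/4) = 87.04 K.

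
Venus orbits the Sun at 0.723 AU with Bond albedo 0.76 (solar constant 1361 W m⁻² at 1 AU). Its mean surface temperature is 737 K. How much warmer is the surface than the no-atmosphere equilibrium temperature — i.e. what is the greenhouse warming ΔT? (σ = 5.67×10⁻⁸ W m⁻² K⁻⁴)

S = 1361/0.723² = 2604 W m⁻².
T_eq = [S(1−A)/(4σ)]^(1/4) = [2604×0.24/(4×5.67×10⁻⁸)]^(1/4) = 229.1 K.
ΔT = T_surf − T_eq = 737 − 229.1.

ΔT ≈ 507.9 K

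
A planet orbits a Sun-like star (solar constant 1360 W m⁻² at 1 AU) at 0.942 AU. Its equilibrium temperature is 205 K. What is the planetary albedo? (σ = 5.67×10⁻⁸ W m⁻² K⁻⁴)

A ≈ 0.74

Flux at 0.942 AU: S = 1360/0.942² = 1530 W m⁻².
From T_eq⁴ = S(1−A)/(4σ): 1−A = 4σT_eq⁴/S.
1−A = 4 × 5.67×10⁻⁸ × (205)⁴ / 1530 = 0.261.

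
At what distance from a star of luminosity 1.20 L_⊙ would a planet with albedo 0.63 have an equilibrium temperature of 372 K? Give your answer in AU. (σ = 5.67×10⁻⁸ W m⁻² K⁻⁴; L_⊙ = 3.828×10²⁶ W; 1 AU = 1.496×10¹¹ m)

L = 1.20 × 3.828×10²⁶ = 4.59×10²⁶ W.
From T_eq⁴ = L(1−A)/(16πσd²): d = √[L(1−A)/(16πσT_eq⁴)].
d = √[4.59×10²⁶ × 0.37 / (16π × 5.67×10⁻⁸ × (372)⁴)] = 5.58×10¹⁰ m = 0.373 AU.

d ≈ 0.373 AU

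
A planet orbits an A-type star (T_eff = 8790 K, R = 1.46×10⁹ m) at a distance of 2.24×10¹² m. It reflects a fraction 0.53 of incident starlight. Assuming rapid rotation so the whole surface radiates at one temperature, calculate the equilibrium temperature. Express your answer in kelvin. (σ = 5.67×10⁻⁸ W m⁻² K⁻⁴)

L = 4πR_⋆²σT_⋆⁴ = 4π(1.46×10⁹)² × 5.67×10⁻⁸ × (8790)⁴ = 9.07×10²⁷ W.
S = L/(4πd²) = 144 W m⁻².
Energy balance: absorbed = emitted ⇒ πR²·S(1−A) = 4πR²·σT_eq⁴, so T_eq⁴ = S(1−A)/(4σ).
T_eq = [144 × 0.47 / (4 × 5.67×10⁻⁸)]^(1/4) = (2.98×10⁸)^(1/4) = 131 K.

T_eq ≈ 131 K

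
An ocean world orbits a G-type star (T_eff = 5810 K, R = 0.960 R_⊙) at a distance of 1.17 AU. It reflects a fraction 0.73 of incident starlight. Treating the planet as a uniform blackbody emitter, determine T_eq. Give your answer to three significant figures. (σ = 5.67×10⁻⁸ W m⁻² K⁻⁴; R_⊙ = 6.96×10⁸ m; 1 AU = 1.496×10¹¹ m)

T_eq ≈ 183 K

R_⋆ = 0.960 × 6.96×10⁸ = 6.68×10⁸ m.
d = 1.17 AU = 1.75×10¹¹ m.
L = 4πR_⋆²σT_⋆⁴ = 4π(6.68×10⁸)² × 5.67×10⁻⁸ × (5810)⁴ = 3.62×10²⁶ W.
S = L/(4πd²) = 941 W m⁻².
Energy balance: absorbed = emitted ⇒ πR²·S(1−A) = 4πR²·σT_eq⁴, so T_eq⁴ = S(1−A)/(4σ).
T_eq = [941 × 0.27 / (4 × 5.67×10⁻⁸)]^(1/4) = (1.12×10⁹)^(1/4) = 183 K.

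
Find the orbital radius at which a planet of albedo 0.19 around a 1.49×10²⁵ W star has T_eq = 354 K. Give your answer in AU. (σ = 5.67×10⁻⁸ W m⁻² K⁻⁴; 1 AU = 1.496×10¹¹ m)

d ≈ 0.110 AU

From T_eq⁴ = L(1−A)/(16πσd²): d = √[L(1−A)/(16πσT_eq⁴)].
d = √[1.49×10²⁵ × 0.81 / (16π × 5.67×10⁻⁸ × (354)⁴)] = 1.64×10¹⁰ m = 0.110 AU.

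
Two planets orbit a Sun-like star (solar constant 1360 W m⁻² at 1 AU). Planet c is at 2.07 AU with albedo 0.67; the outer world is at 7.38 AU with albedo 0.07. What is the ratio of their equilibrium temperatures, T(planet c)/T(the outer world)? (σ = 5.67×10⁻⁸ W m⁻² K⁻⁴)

T₁/T₂ ≈ 1.457

T_eq = [S₀(1−A)/(4σd²)]^(1/4), so T ∝ (1−A)^(1/4) / √d.
T₁ = [1360×0.33/(4×5.67×10⁻⁸×2.07²)]^(1/4) = 146.59 K.
T₂ = [1360×0.93/(4×5.67×10⁻⁸×7.38²)]^(1/4) = 100.59 K.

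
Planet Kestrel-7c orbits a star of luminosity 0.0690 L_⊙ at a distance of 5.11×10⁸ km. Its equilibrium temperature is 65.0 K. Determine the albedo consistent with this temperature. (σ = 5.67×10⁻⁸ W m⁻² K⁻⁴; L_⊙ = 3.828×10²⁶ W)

A ≈ 0.50

d = 5.11×10⁸ km = 5.11×10¹¹ m.
L = 0.0690 × 3.828×10²⁶ = 2.64×10²⁵ W.
Flux: S = L/(4πd²) = 2.64×10²⁵/(4π×(5.11×10¹¹)²) = 8.05 W m⁻².
From T_eq⁴ = S(1−A)/(4σ): 1−A = 4σT_eq⁴/S.
1−A = 4 × 5.67×10⁻⁸ × (65.0)⁴ / 8.05 = 0.503.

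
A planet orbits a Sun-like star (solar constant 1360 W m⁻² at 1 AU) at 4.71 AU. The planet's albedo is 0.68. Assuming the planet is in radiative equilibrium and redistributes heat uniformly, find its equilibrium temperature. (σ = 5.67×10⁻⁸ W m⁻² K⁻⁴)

T_eq ≈ 96.4 K

Flux at 4.71 AU: S = 1360/4.71² = 61.3 W m⁻².
Energy balance: absorbed = emitted ⇒ πR²·S(1−A) = 4πR²·σT_eq⁴, so T_eq⁴ = S(1−A)/(4σ).
T_eq = [61.3 × 0.32 / (4 × 5.67×10⁻⁸)]^(1/4) = (8.65×10⁷)^(1/4) = 96.4 K.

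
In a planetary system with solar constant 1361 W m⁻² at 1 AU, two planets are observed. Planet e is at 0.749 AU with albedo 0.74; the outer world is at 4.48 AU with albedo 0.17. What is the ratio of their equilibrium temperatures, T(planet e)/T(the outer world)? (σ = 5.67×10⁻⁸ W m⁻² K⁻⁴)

T_eq = [S₀(1−A)/(4σd²)]^(1/4), so T ∝ (1−A)^(1/4) / √d.
T₁ = [1361×0.26/(4×5.67×10⁻⁸×0.749²)]^(1/4) = 229.64 K.
T₂ = [1361×0.83/(4×5.67×10⁻⁸×4.48²)]^(1/4) = 125.51 K.

T₁/T₂ ≈ 1.830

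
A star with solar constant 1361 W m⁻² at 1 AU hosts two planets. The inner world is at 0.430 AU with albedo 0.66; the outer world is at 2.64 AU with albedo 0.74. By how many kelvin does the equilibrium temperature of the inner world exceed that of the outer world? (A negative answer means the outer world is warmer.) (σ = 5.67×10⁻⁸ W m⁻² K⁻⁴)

ΔT ≈ 201.8 K

T_eq = [S₀(1−A)/(4σd²)]^(1/4), so T ∝ (1−A)^(1/4) / √d.
T₁ = [1361×0.34/(4×5.67×10⁻⁸×0.430²)]^(1/4) = 324.11 K.
T₂ = [1361×0.26/(4×5.67×10⁻⁸×2.64²)]^(1/4) = 122.32 K.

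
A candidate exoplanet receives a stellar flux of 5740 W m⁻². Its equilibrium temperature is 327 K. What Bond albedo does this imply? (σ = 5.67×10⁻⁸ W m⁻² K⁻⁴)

From T_eq⁴ = S(1−A)/(4σ): 1−A = 4σT_eq⁴/S.
1−A = 4 × 5.67×10⁻⁸ × (327)⁴ / 5740 = 0.452.

A ≈ 0.55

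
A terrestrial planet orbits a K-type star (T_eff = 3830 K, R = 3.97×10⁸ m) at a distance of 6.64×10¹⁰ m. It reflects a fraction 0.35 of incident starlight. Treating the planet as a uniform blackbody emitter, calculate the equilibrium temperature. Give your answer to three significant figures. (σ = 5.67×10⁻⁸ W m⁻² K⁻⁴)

T_eq ≈ 188 K

L = 4πR_⋆²σT_⋆⁴ = 4π(3.97×10⁸)² × 5.67×10⁻⁸ × (3830)⁴ = 2.42×10²⁵ W.
S = L/(4πd²) = 436 W m⁻².
Energy balance: absorbed = emitted ⇒ πR²·S(1−A) = 4πR²·σT_eq⁴, so T_eq⁴ = S(1−A)/(4σ).
T_eq = [436 × 0.65 / (4 × 5.67×10⁻⁸)]^(1/4) = (1.25×10⁹)^(1/4) = 188 K.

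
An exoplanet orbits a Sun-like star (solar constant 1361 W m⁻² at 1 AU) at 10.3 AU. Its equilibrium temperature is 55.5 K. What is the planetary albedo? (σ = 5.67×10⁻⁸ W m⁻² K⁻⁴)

Flux at 10.3 AU: S = 1361/10.3² = 12.8 W m⁻².
From T_eq⁴ = S(1−A)/(4σ): 1−A = 4σT_eq⁴/S.
1−A = 4 × 5.67×10⁻⁸ × (55.5)⁴ / 12.8 = 0.168.

A ≈ 0.83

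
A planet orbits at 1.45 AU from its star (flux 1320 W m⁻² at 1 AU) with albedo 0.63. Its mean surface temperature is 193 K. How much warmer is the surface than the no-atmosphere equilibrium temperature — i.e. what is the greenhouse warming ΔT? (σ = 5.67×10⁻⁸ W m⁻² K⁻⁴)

S = 1320/1.45² = 627.8 W m⁻².
T_eq = [S(1−A)/(4σ)]^(1/4) = [627.8×0.37/(4×5.67×10⁻⁸)]^(1/4) = 178.9 K.
ΔT = T_surf − T_eq = 193 − 178.9.

ΔT ≈ 14.1 K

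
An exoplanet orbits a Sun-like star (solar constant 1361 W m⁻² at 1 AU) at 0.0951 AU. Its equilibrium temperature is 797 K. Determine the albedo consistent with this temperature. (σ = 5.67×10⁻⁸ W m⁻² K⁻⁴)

Flux at 0.0951 AU: S = 1361/0.0951² = 1.50×10⁵ W m⁻².
From T_eq⁴ = S(1−A)/(4σ): 1−A = 4σT_eq⁴/S.
1−A = 4 × 5.67×10⁻⁸ × (797)⁴ / 1.50×10⁵ = 0.608.

A ≈ 0.39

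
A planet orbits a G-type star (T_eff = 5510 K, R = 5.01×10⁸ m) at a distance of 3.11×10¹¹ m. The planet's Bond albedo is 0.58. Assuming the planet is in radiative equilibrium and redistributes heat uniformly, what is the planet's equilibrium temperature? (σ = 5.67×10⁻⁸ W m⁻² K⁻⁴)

T_eq ≈ 126 K

L = 4πR_⋆²σT_⋆⁴ = 4π(5.01×10⁸)² × 5.67×10⁻⁸ × (5510)⁴ = 1.65×10²⁶ W.
S = L/(4πd²) = 136 W m⁻².
Energy balance: absorbed = emitted ⇒ πR²·S(1−A) = 4πR²·σT_eq⁴, so T_eq⁴ = S(1−A)/(4σ).
T_eq = [136 × 0.42 / (4 × 5.67×10⁻⁸)]^(1/4) = (2.51×10⁸)^(1/4) = 126 K.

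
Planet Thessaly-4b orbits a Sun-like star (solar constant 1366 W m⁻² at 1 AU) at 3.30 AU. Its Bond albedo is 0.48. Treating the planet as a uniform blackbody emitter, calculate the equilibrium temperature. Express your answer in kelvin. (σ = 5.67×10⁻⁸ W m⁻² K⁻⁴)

T_eq ≈ 130 K

Flux at 3.30 AU: S = 1366/3.30² = 125 W m⁻².
Energy balance: absorbed = emitted ⇒ πR²·S(1−A) = 4πR²·σT_eq⁴, so T_eq⁴ = S(1−A)/(4σ).
T_eq = [125 × 0.52 / (4 × 5.67×10⁻⁸)]^(1/4) = (2.88×10⁸)^(1/4) = 130 K.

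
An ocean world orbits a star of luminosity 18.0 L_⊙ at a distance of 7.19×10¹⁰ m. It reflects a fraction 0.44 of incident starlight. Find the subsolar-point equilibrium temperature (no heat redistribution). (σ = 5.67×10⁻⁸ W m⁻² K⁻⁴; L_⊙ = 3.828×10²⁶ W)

L = 18.0 × 3.828×10²⁶ = 6.89×10²⁷ W.
Flux: S = L/(4πd²) = 6.89×10²⁷/(4π×(7.19×10¹⁰)²) = 1.06×10⁵ W m⁻².
At the subsolar point the surface absorbs S(1−A) and emits σT⁴ per unit area — no factor of 4, since only the local patch is in balance.
T = [1.06×10⁵ × 0.56 / 5.67×10⁻⁸]^(1/4) = (1.05×10¹²)^(1/4) = 1010 K.

T_ss ≈ 1010 K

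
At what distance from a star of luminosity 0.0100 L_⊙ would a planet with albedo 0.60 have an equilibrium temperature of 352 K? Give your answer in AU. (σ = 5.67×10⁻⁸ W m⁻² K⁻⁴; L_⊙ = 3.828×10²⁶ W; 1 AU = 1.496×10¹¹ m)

L = 0.0100 × 3.828×10²⁶ = 3.83×10²⁴ W.
From T_eq⁴ = L(1−A)/(16πσd²): d = √[L(1−A)/(16πσT_eq⁴)].
d = √[3.83×10²⁴ × 0.40 / (16π × 5.67×10⁻⁸ × (352)⁴)] = 5.92×10⁹ m = 0.0395 AU.

d ≈ 0.0395 AU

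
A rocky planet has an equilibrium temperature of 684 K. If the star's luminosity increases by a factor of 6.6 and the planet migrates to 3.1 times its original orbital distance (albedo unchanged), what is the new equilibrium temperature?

T_eq ∝ L^(1/4) · d^(−1/2).
T′ = 684 × 6.6^(1/4) / 3.1^(1/2) = 623 K.

T_eq ≈ 623 K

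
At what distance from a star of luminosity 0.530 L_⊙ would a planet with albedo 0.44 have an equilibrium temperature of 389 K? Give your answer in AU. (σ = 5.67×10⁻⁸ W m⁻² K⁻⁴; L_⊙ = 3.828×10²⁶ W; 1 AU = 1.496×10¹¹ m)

L = 0.530 × 3.828×10²⁶ = 2.03×10²⁶ W.
From T_eq⁴ = L(1−A)/(16πσd²): d = √[L(1−A)/(16πσT_eq⁴)].
d = √[2.03×10²⁶ × 0.56 / (16π × 5.67×10⁻⁸ × (389)⁴)] = 4.17×10¹⁰ m = 0.279 AU.

d ≈ 0.279 AU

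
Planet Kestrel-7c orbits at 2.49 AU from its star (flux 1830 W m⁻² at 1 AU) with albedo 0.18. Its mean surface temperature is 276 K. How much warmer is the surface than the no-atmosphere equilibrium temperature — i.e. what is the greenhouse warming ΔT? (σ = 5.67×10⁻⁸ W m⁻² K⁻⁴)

S = 1830/2.49² = 295.2 W m⁻².
T_eq = [S(1−A)/(4σ)]^(1/4) = [295.2×0.82/(4×5.67×10⁻⁸)]^(1/4) = 180.7 K.
ΔT = T_surf − T_eq = 276 − 180.7.

ΔT ≈ 95.3 K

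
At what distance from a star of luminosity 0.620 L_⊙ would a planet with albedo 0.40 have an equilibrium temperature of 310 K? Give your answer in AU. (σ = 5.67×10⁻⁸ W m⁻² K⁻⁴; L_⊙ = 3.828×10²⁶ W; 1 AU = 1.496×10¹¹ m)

L = 0.620 × 3.828×10²⁶ = 2.37×10²⁶ W.
From T_eq⁴ = L(1−A)/(16πσd²): d = √[L(1−A)/(16πσT_eq⁴)].
d = √[2.37×10²⁶ × 0.60 / (16π × 5.67×10⁻⁸ × (310)⁴)] = 7.36×10¹⁰ m = 0.492 AU.

d ≈ 0.492 AU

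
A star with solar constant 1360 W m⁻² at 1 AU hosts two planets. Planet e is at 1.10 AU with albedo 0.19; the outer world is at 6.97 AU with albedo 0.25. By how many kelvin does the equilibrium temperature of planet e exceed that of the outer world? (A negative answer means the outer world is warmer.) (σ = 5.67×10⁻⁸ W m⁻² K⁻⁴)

T_eq = [S₀(1−A)/(4σd²)]^(1/4), so T ∝ (1−A)^(1/4) / √d.
T₁ = [1360×0.81/(4×5.67×10⁻⁸×1.10²)]^(1/4) = 251.71 K.
T₂ = [1360×0.75/(4×5.67×10⁻⁸×6.97²)]^(1/4) = 98.09 K.

ΔT ≈ 153.6 K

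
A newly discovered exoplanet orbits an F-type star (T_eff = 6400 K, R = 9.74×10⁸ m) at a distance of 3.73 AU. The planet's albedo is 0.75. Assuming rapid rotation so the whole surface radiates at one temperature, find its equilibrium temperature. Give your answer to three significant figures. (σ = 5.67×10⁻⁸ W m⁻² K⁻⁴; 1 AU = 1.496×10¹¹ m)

d = 3.73 AU = 5.58×10¹¹ m.
L = 4πR_⋆²σT_⋆⁴ = 4π(9.74×10⁸)² × 5.67×10⁻⁸ × (6400)⁴ = 1.13×10²⁷ W.
S = L/(4πd²) = 290 W m⁻².
Energy balance: absorbed = emitted ⇒ πR²·S(1−A) = 4πR²·σT_eq⁴, so T_eq⁴ = S(1−A)/(4σ).
T_eq = [290 × 0.25 / (4 × 5.67×10⁻⁸)]^(1/4) = (3.19×10⁸)^(1/4) = 134 K.

T_eq ≈ 134 K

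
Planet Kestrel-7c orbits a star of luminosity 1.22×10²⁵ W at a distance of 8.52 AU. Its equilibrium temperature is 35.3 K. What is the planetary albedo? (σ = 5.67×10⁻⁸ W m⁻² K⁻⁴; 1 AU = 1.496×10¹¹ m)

d = 8.52 AU = 1.27×10¹² m.
Flux: S = L/(4πd²) = 1.22×10²⁵/(4π×(1.27×10¹²)²) = 0.598 W m⁻².
From T_eq⁴ = S(1−A)/(4σ): 1−A = 4σT_eq⁴/S.
1−A = 4 × 5.67×10⁻⁸ × (35.3)⁴ / 0.598 = 0.589.

A ≈ 0.41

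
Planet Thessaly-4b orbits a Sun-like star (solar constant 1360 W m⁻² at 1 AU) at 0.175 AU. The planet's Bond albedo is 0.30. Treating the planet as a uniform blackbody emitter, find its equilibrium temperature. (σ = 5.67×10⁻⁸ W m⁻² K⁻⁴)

Flux at 0.175 AU: S = 1360/0.175² = 4.44×10⁴ W m⁻².
Energy balance: absorbed = emitted ⇒ πR²·S(1−A) = 4πR²·σT_eq⁴, so T_eq⁴ = S(1−A)/(4σ).
T_eq = [4.44×10⁴ × 0.70 / (4 × 5.67×10⁻⁸)]^(1/4) = (1.37×10¹¹)^(1/4) = 608 K.

T_eq ≈ 608 K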